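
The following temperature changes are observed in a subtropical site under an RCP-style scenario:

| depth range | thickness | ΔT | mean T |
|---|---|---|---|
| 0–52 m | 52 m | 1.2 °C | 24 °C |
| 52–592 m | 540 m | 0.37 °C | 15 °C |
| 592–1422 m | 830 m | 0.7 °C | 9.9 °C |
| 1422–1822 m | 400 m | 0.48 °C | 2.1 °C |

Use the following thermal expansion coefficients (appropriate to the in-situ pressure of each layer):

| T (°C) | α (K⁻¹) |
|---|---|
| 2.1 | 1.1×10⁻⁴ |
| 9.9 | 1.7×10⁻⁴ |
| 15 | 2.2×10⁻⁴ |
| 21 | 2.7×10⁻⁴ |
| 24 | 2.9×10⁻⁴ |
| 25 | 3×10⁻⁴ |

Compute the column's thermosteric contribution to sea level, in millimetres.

180 mm

Layer 1 at 24 °C → α = 2.9×10⁻⁴ K⁻¹
Layer 2 at 15 °C → α = 2.2×10⁻⁴ K⁻¹
Layer 3 at 9.9 °C → α = 1.7×10⁻⁴ K⁻¹
Layer 4 at 2.1 °C → α = 1.1×10⁻⁴ K⁻¹
Layer 1: 1.2 × 2.9×10⁻⁴ × 52 = 0.018096 m
540 × 0.37 × 2.2×10⁻⁴ = 0.043956 m
Layer 3: 830 × 1.7×10⁻⁴ × 0.7 = 0.09877 m
1.1×10⁻⁴ × 0.48 × 400 = 0.02112 m
Δh = 0.018096 + 0.043956 + 0.09877 + 0.02112 = 0.181942 m ≈ 180 mm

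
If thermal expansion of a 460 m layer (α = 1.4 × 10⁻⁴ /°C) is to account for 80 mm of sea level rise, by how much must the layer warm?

about 1.24 K

ΔT = Δh/(αH) = 0.08 / (1.4×10⁻⁴ × 460) ≈ 1.242 K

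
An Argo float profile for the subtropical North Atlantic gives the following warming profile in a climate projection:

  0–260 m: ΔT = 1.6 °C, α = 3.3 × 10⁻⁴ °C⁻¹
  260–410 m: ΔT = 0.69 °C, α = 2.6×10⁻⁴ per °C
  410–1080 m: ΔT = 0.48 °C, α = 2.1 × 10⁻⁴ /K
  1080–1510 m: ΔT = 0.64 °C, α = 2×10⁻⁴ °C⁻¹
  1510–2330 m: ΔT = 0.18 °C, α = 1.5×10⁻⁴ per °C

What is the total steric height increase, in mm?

309 mm

0–260 m: 260 × 3.3×10⁻⁴ × 1.6 = 0.13728 m
Layer 2: 0.69 × 2.6×10⁻⁴ × 150 = 0.02691 m
Layer 3: 2.1×10⁻⁴ × 670 × 0.48 = 0.067536 m
1080–1510 m: 2×10⁻⁴ × 0.64 × 430 = 0.05504 m
820 × 0.18 × 1.5×10⁻⁴ = 0.02214 m
Δh = 0.13728 + 0.02691 + 0.067536 + 0.05504 + 0.02214 = 0.308906 m ≈ 309 mm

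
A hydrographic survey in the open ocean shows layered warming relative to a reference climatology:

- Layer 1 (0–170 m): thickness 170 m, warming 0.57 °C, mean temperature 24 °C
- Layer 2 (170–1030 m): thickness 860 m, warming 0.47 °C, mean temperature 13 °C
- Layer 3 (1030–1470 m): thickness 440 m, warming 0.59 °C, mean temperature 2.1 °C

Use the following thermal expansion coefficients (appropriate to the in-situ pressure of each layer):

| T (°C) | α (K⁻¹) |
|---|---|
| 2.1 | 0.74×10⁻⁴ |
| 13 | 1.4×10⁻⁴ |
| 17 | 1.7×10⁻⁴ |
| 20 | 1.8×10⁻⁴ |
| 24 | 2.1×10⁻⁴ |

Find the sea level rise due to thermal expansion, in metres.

Δh = 0.0961 m

Layer 1 at 24 °C → α = 2.1×10⁻⁴ K⁻¹
Layer 2 at 13 °C → α = 1.4×10⁻⁴ K⁻¹
Layer 3 at 2.1 °C → α = 0.74×10⁻⁴ K⁻¹
0.57 × 170 × 2.1×10⁻⁴ = 0.020349 m
Layer 2: 1.4×10⁻⁴ × 860 × 0.47 = 0.056588 m
1030–1470 m: 0.74×10⁻⁴ × 440 × 0.59 = 0.0192104 m
Δh = 0.020349 + 0.056588 + 0.0192104 = 0.0961474 m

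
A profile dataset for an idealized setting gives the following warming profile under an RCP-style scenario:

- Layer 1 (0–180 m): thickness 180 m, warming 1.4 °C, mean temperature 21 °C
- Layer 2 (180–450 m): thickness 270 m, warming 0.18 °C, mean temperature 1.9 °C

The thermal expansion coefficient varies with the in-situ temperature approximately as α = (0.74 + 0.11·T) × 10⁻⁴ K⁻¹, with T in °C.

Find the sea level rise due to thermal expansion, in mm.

81.5 mm of thermosteric rise

Layer 1: α = (0.74 + 0.11×21)×10⁻⁴ = 3.05×10⁻⁴ K⁻¹
Layer 2: α = (0.74 + 0.11×1.9)×10⁻⁴ = 0.949×10⁻⁴ K⁻¹
Layer 1: 180 × 3.05×10⁻⁴ × 1.4 = 0.07686 m
Layer 2: 270 × 0.18 × 0.949×10⁻⁴ = 0.00461214 m
Δh = 0.07686 + 0.00461214 = 0.08147214 m ≈ 81.5 mm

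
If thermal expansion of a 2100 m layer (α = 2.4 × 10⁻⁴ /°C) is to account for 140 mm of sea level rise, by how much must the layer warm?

0.28 °C

ΔT = Δh/(αH) = 0.14 / (2.4×10⁻⁴ × 2100) ≈ 0.2778 °C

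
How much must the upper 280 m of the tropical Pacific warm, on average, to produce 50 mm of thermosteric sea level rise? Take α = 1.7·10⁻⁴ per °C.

1.05 °C

ΔT = Δh/(αH) = 0.05 / (1.7×10⁻⁴ × 280) ≈ 1.050 °C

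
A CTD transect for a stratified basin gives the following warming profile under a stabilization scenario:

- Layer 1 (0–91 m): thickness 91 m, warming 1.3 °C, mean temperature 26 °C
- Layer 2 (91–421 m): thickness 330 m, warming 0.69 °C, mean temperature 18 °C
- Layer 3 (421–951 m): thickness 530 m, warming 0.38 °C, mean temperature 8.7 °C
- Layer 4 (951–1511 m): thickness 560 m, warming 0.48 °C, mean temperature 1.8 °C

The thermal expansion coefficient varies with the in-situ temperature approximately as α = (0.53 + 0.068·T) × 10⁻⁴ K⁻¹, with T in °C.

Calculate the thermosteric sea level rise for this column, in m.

Layer 1: α = (0.53 + 0.068×26)×10⁻⁴ = 2.298×10⁻⁴ K⁻¹
Layer 2: α = (0.53 + 0.068×18)×10⁻⁴ = 1.754×10⁻⁴ K⁻¹
Layer 3: α = (0.53 + 0.068×8.7)×10⁻⁴ = 1.1216×10⁻⁴ K⁻¹
Layer 4: α = (0.53 + 0.068×1.8)×10⁻⁴ = 0.6524×10⁻⁴ K⁻¹
Layer 1: 1.3 × 91 × 2.298×10⁻⁴ = 0.02718534 m
91–421 m: 0.69 × 1.754×10⁻⁴ × 330 = 0.03993858 m
Layer 3: 1.1216×10⁻⁴ × 0.38 × 530 = 0.022589024 m
951–1511 m: 0.48 × 560 × 0.6524×10⁻⁴ = 0.017536512 m
Δh = 0.02718534 + 0.03993858 + 0.022589024 + 0.017536512 = 0.107249456 m

Δh = 0.107 m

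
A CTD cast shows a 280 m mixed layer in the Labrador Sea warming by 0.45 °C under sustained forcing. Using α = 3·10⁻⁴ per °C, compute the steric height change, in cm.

about 3.78 cm

Δh = αΔT·H = 3×10⁻⁴ × 0.45 × 280 = 0.03780 m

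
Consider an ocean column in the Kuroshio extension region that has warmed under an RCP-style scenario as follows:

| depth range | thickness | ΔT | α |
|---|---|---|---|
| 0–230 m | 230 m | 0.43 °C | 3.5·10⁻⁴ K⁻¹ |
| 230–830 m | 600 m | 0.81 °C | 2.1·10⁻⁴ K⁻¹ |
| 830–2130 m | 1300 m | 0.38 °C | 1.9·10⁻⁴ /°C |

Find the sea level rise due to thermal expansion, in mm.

about 231 mm

0–230 m: 3.5×10⁻⁴ × 0.43 × 230 = 0.034615 m
230–830 m: 0.81 × 2.1×10⁻⁴ × 600 = 0.10206 m
830–2130 m: 0.38 × 1.9×10⁻⁴ × 1300 = 0.09386 m
Δh = 0.034615 + 0.10206 + 0.09386 = 0.230535 m ≈ 231 mm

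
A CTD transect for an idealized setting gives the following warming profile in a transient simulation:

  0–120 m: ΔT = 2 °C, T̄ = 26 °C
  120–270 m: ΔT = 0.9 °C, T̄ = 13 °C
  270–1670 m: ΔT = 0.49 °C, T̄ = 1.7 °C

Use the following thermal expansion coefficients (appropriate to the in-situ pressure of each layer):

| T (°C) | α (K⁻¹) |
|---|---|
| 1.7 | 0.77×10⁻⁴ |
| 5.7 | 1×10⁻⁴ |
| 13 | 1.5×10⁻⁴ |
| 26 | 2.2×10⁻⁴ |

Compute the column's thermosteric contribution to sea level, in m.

0.13 m of thermosteric rise

Layer 1 at 26 °C → α = 2.2×10⁻⁴ K⁻¹
Layer 2 at 13 °C → α = 1.5×10⁻⁴ K⁻¹
Layer 3 at 1.7 °C → α = 0.77×10⁻⁴ K⁻¹
120 × 2 × 2.2×10⁻⁴ = 0.05280 m
Layer 2: 150 × 1.5×10⁻⁴ × 0.9 = 0.02025 m
0.77×10⁻⁴ × 0.49 × 1400 = 0.052822 m
Δh = 0.05280 + 0.02025 + 0.052822 = 0.125872 m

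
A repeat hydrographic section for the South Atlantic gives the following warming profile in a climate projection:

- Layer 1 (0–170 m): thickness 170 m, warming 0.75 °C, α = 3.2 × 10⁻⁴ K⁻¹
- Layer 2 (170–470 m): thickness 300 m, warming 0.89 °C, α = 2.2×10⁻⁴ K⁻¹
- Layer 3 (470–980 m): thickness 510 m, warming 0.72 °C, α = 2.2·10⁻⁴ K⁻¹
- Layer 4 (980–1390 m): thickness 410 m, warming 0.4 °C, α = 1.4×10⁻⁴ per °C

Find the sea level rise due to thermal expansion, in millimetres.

Layer 1: 0.75 × 170 × 3.2×10⁻⁴ = 0.04080 m
0.89 × 2.2×10⁻⁴ × 300 = 0.05874 m
470–980 m: 2.2×10⁻⁴ × 0.72 × 510 = 0.080784 m
Layer 4: 1.4×10⁻⁴ × 410 × 0.4 = 0.02296 m
Δh = 0.04080 + 0.05874 + 0.080784 + 0.02296 = 0.203284 m ≈ 200 mm

200 mm of thermosteric rise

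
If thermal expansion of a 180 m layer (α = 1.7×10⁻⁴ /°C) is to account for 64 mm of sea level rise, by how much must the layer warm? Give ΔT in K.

ΔT = Δh/(αH) = 0.064 / (1.7×10⁻⁴ × 180) ≈ 2.092 K

2.09 K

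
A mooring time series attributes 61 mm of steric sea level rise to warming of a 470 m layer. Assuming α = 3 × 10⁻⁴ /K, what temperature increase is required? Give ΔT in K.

ΔT = Δh/(αH) = 0.061 / (3×10⁻⁴ × 470) ≈ 0.4326 K

about 0.433 K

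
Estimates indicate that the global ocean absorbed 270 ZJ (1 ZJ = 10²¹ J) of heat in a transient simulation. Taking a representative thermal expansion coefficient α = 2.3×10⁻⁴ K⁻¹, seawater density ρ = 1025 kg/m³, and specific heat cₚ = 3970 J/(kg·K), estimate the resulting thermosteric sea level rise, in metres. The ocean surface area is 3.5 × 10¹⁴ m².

Per unit area: Q = 270×10²¹ / (3.5×10¹⁴) ≈ 7.714×10⁸ J/m²
Δh = αQ/(ρcₚ) = 2.3×10⁻⁴ × 7.714×10⁸ / (1025 × 3970) ≈ 0.043601 m

about 0.0436 m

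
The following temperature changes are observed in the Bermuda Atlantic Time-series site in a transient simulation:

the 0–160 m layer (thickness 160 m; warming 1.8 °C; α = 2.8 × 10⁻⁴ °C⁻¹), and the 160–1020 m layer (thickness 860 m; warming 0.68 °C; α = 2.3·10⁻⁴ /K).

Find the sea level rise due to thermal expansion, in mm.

Layer 1: 160 × 2.8×10⁻⁴ × 1.8 = 0.08064 m
Layer 2: 860 × 2.3×10⁻⁴ × 0.68 = 0.134504 m
Δh = 0.08064 + 0.134504 = 0.215144 m

Δh ≈ 220 mm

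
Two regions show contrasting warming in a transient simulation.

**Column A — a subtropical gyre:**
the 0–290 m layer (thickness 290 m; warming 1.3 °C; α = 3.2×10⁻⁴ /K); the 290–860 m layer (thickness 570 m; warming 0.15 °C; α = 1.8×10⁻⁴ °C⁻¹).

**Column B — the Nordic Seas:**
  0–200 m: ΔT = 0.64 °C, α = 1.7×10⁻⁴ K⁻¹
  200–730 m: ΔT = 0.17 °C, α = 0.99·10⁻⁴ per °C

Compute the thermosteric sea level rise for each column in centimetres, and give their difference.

A 290 × 1.3 × 3.2×10⁻⁴ = 0.12064 m
A Layer 2: 0.15 × 1.8×10⁻⁴ × 570 = 0.01539 m
A total: 0.13603 m
B 200 × 1.7×10⁻⁴ × 0.64 = 0.02176 m
B 0.17 × 0.99×10⁻⁴ × 530 = 0.0089199 m
B total: 0.0306799 m
Difference: 0.13603 − 0.0306799 = 0.1053501 m

A: 14 cm; B: 3.1 cm; difference 11 cm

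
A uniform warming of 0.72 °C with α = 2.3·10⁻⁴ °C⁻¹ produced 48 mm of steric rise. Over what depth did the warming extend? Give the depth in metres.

290 m

H = Δh/(αΔT) = 0.048 / (2.3×10⁻⁴ × 0.72) ≈ 289.9 m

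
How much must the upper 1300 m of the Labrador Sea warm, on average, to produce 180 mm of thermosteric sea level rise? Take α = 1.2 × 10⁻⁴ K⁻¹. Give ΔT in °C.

ΔT = Δh/(αH) = 0.18 / (1.2×10⁻⁴ × 1300) ≈ 1.154 °C

ΔT ≈ 1.2 °C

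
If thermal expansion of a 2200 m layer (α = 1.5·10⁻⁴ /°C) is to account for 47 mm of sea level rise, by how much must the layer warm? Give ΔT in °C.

ΔT ≈ 0.142 °C

ΔT = Δh/(αH) = 0.047 / (1.5×10⁻⁴ × 2200) ≈ 0.1424 °C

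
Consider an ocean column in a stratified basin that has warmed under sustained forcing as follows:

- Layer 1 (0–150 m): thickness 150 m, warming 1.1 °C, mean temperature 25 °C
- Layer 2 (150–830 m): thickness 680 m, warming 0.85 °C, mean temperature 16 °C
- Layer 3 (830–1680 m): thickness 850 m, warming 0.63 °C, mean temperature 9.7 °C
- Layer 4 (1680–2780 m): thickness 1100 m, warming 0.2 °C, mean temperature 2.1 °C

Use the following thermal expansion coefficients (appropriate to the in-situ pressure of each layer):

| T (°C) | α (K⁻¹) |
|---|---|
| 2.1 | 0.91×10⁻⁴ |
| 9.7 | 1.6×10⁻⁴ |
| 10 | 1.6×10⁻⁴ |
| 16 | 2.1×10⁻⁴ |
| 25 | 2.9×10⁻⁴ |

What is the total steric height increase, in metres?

Δh ≈ 0.27 m

Layer 1 at 25 °C → α = 2.9×10⁻⁴ K⁻¹
Layer 2 at 16 °C → α = 2.1×10⁻⁴ K⁻¹
Layer 3 at 9.7 °C → α = 1.6×10⁻⁴ K⁻¹
Layer 4 at 2.1 °C → α = 0.91×10⁻⁴ K⁻¹
0–150 m: 150 × 2.9×10⁻⁴ × 1.1 = 0.04785 m
Layer 2: 680 × 2.1×10⁻⁴ × 0.85 = 0.12138 m
830–1680 m: 0.63 × 850 × 1.6×10⁻⁴ = 0.08568 m
Layer 4: 0.91×10⁻⁴ × 1100 × 0.2 = 0.02002 m
Δh = 0.04785 + 0.12138 + 0.08568 + 0.02002 = 0.27493 m ≈ 0.27 m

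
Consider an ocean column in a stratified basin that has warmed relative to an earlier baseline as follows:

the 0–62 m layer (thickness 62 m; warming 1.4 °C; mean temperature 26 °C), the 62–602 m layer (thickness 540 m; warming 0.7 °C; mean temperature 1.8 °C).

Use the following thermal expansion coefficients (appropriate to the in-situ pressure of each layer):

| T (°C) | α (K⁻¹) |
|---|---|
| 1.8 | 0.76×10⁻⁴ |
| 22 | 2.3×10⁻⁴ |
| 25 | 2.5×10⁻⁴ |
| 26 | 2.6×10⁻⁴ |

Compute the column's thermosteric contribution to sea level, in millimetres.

Layer 1 at 26 °C → α = 2.6×10⁻⁴ K⁻¹
Layer 2 at 1.8 °C → α = 0.76×10⁻⁴ K⁻¹
2.6×10⁻⁴ × 62 × 1.4 = 0.022568 m
0.7 × 0.76×10⁻⁴ × 540 = 0.028728 m
Δh = 0.022568 + 0.028728 = 0.051296 m ≈ 51 mm

51 mm of thermosteric rise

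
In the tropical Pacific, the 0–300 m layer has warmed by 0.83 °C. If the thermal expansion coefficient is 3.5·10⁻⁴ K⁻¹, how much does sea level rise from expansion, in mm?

Δh = αΔT·H = 3.5×10⁻⁴ × 0.83 × 300 = 0.08715 m

87 mm of thermosteric rise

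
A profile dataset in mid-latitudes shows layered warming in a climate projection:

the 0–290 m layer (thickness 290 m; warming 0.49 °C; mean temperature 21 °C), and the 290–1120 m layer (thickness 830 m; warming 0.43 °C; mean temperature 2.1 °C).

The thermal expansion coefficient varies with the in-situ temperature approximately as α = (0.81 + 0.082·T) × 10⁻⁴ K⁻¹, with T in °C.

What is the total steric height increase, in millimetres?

71.0 mm

Layer 1: α = (0.81 + 0.082×21)×10⁻⁴ = 2.532×10⁻⁴ K⁻¹
Layer 2: α = (0.81 + 0.082×2.1)×10⁻⁴ = 0.9822×10⁻⁴ K⁻¹
Layer 1: 2.532×10⁻⁴ × 290 × 0.49 = 0.03597972 m
290–1120 m: 0.9822×10⁻⁴ × 830 × 0.43 = 0.035054718 m
Δh = 0.03597972 + 0.035054718 = 0.071034438 m ≈ 71.0 mm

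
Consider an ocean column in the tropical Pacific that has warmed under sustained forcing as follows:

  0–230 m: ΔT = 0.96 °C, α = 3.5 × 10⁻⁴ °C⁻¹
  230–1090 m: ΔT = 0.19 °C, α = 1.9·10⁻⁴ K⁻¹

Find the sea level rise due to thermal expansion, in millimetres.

110 mm

Layer 1: 0.96 × 230 × 3.5×10⁻⁴ = 0.07728 m
Layer 2: 860 × 1.9×10⁻⁴ × 0.19 = 0.031046 m
Δh = 0.07728 + 0.031046 = 0.108326 m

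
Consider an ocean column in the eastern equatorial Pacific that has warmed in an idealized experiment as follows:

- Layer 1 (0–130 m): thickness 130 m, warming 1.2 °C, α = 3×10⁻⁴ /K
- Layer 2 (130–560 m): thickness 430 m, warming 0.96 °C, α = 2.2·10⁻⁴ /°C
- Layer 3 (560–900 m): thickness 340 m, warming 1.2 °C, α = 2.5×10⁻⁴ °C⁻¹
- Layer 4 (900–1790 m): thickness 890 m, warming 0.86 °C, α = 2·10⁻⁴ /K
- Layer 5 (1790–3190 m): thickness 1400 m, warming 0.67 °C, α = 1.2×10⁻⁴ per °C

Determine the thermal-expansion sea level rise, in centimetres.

Layer 1: 3×10⁻⁴ × 130 × 1.2 = 0.04680 m
130–560 m: 0.96 × 2.2×10⁻⁴ × 430 = 0.090816 m
Layer 3: 340 × 2.5×10⁻⁴ × 1.2 = 0.10200 m
0.86 × 2×10⁻⁴ × 890 = 0.15308 m
Layer 5: 0.67 × 1.2×10⁻⁴ × 1400 = 0.11256 m
Δh = 0.04680 + 0.090816 + 0.10200 + 0.15308 + 0.11256 = 0.505256 m

about 51 cm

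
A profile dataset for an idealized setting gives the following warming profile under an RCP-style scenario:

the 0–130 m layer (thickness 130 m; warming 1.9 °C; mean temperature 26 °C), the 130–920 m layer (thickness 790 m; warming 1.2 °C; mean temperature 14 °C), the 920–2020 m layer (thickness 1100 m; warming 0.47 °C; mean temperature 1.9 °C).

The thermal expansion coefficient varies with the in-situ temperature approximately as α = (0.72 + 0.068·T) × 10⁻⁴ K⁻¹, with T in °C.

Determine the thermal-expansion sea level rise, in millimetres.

Layer 1: α = (0.72 + 0.068×26)×10⁻⁴ = 2.488×10⁻⁴ K⁻¹
Layer 2: α = (0.72 + 0.068×14)×10⁻⁴ = 1.672×10⁻⁴ K⁻¹
Layer 3: α = (0.72 + 0.068×1.9)×10⁻⁴ = 0.8492×10⁻⁴ K⁻¹
1.9 × 130 × 2.488×10⁻⁴ = 0.0614536 m
790 × 1.2 × 1.672×10⁻⁴ = 0.1585056 m
920–2020 m: 0.47 × 1100 × 0.8492×10⁻⁴ = 0.04390364 m
Δh = 0.0614536 + 0.1585056 + 0.04390364 = 0.26386284 m ≈ 264 mm

264 mm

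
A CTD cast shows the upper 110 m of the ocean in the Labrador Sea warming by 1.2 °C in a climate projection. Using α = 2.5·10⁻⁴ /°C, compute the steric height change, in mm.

33 mm

Δh = αΔT·H = 2.5×10⁻⁴ × 1.2 × 110 = 0.03300 m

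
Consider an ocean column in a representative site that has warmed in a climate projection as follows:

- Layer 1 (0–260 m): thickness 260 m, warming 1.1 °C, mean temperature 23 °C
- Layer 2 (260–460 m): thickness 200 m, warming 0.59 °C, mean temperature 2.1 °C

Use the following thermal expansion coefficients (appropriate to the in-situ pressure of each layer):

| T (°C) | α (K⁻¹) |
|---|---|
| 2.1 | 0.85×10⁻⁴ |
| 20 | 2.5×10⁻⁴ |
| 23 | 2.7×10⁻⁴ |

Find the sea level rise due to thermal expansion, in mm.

87 mm

Layer 1 at 23 °C → α = 2.7×10⁻⁴ K⁻¹
Layer 2 at 2.1 °C → α = 0.85×10⁻⁴ K⁻¹
0–260 m: 260 × 1.1 × 2.7×10⁻⁴ = 0.07722 m
260–460 m: 0.59 × 200 × 0.85×10⁻⁴ = 0.01003 m
Δh = 0.07722 + 0.01003 = 0.08725 m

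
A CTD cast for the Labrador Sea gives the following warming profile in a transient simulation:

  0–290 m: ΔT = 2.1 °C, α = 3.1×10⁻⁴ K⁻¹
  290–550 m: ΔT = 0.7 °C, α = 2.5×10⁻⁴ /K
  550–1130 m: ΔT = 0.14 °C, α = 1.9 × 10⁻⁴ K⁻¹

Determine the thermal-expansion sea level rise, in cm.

25.0 cm

0–290 m: 290 × 3.1×10⁻⁴ × 2.1 = 0.18879 m
0.7 × 260 × 2.5×10⁻⁴ = 0.04550 m
0.14 × 1.9×10⁻⁴ × 580 = 0.015428 m
Δh = 0.18879 + 0.04550 + 0.015428 = 0.249718 m ≈ 25.0 cm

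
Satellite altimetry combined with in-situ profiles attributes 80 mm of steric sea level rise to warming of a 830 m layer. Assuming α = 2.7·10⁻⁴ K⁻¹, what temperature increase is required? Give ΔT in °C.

ΔT = Δh/(αH) = 0.08 / (2.7×10⁻⁴ × 830) ≈ 0.3570 °C

ΔT ≈ 0.36 °C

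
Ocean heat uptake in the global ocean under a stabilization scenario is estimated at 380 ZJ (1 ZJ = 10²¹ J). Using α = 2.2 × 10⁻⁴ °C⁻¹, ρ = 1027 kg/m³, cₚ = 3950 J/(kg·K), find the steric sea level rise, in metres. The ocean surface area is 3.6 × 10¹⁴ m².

Δh ≈ 0.057 m

Per unit area: Q = 380×10²¹ / (3.6×10¹⁴) ≈ 1.056×10⁹ J/m²
Δh = αQ/(ρcₚ) = 2.2×10⁻⁴ × 1.056×10⁹ / (1027 × 3950) ≈ 0.057269 m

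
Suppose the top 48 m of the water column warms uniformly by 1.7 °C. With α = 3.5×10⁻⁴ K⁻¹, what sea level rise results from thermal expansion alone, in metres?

Δh = αΔT·H = 3.5×10⁻⁴ × 1.7 × 48 = 0.02856 m

0.0286 m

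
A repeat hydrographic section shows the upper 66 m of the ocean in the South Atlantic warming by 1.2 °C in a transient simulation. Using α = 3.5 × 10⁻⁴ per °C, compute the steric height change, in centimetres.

2.77 cm

Δh = αΔT·H = 3.5×10⁻⁴ × 1.2 × 66 = 0.02772 m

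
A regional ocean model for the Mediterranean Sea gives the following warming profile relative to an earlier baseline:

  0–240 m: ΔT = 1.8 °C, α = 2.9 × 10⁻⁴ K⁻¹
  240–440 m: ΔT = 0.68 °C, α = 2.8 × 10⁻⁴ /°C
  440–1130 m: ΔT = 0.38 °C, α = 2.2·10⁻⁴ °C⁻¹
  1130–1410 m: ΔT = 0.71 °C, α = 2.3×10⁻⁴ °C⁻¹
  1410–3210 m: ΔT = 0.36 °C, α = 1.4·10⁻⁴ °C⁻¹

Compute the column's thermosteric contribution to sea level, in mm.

2.9×10⁻⁴ × 240 × 1.8 = 0.12528 m
240–440 m: 0.68 × 2.8×10⁻⁴ × 200 = 0.03808 m
Layer 3: 0.38 × 2.2×10⁻⁴ × 690 = 0.057684 m
1130–1410 m: 2.3×10⁻⁴ × 280 × 0.71 = 0.045724 m
1800 × 0.36 × 1.4×10⁻⁴ = 0.09072 m
Δh = 0.12528 + 0.03808 + 0.057684 + 0.045724 + 0.09072 = 0.357488 m

360 mm of thermosteric rise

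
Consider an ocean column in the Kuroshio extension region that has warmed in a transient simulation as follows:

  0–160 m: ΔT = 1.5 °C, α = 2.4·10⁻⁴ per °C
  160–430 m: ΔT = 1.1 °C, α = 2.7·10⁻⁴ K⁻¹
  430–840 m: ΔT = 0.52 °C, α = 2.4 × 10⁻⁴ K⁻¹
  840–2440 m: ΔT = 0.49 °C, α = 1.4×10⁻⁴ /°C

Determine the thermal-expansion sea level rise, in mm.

299 mm of thermosteric rise

Layer 1: 2.4×10⁻⁴ × 1.5 × 160 = 0.05760 m
160–430 m: 1.1 × 2.7×10⁻⁴ × 270 = 0.08019 m
410 × 2.4×10⁻⁴ × 0.52 = 0.051168 m
1.4×10⁻⁴ × 1600 × 0.49 = 0.10976 m
Δh = 0.05760 + 0.08019 + 0.051168 + 0.10976 = 0.298718 m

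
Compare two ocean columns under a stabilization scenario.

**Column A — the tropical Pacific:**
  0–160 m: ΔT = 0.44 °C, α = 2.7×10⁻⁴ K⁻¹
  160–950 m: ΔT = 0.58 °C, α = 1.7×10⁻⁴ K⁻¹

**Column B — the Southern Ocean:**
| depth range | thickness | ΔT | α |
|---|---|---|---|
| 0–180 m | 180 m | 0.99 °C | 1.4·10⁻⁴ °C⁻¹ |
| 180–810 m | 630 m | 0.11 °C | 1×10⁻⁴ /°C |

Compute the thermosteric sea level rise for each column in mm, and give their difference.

A Layer 1: 2.7×10⁻⁴ × 160 × 0.44 = 0.019008 m
A 790 × 0.58 × 1.7×10⁻⁴ = 0.077894 m
A total: 0.096902 m
B 0–180 m: 180 × 0.99 × 1.4×10⁻⁴ = 0.024948 m
B Layer 2: 0.11 × 630 × 1×10⁻⁴ = 0.00693 m
B total: 0.031878 m
Difference: 0.096902 − 0.031878 = 0.065024 m

A: 97 mm; B: 32 mm; difference 65 mm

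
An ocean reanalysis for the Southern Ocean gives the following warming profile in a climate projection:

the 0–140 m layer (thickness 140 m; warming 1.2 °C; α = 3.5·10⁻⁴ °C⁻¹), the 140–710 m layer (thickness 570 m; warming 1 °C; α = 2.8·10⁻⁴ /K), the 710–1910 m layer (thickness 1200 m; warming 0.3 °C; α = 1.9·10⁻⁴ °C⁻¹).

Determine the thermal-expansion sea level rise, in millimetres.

Layer 1: 1.2 × 3.5×10⁻⁴ × 140 = 0.05880 m
140–710 m: 1 × 570 × 2.8×10⁻⁴ = 0.15960 m
0.3 × 1.9×10⁻⁴ × 1200 = 0.06840 m
Δh = 0.05880 + 0.15960 + 0.06840 = 0.28680 m

Δh = 287 mm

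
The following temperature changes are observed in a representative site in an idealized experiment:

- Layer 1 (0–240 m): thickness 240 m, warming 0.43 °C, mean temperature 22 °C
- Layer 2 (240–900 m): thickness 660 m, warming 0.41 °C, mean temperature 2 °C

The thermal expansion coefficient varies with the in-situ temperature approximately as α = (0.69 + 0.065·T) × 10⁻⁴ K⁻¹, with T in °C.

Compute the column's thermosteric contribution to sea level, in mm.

Δh = 44.1 mm

Layer 1: α = (0.69 + 0.065×22)×10⁻⁴ = 2.12×10⁻⁴ K⁻¹
Layer 2: α = (0.69 + 0.065×2)×10⁻⁴ = 0.82×10⁻⁴ K⁻¹
0–240 m: 0.43 × 240 × 2.12×10⁻⁴ = 0.0218784 m
240–900 m: 0.41 × 0.82×10⁻⁴ × 660 = 0.0221892 m
Δh = 0.0218784 + 0.0221892 = 0.0440676 m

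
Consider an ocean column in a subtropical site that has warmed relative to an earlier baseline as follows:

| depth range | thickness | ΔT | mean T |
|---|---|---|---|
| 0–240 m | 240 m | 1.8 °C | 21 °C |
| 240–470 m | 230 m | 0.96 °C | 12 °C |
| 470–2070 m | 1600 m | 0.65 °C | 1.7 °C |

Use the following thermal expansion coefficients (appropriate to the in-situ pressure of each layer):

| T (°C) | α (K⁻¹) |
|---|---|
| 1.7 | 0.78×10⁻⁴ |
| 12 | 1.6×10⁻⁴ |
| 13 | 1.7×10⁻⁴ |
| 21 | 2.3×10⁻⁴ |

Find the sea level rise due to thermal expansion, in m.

about 0.22 m

Layer 1 at 21 °C → α = 2.3×10⁻⁴ K⁻¹
Layer 2 at 12 °C → α = 1.6×10⁻⁴ K⁻¹
Layer 3 at 1.7 °C → α = 0.78×10⁻⁴ K⁻¹
1.8 × 2.3×10⁻⁴ × 240 = 0.09936 m
240–470 m: 230 × 1.6×10⁻⁴ × 0.96 = 0.035328 m
470–2070 m: 0.78×10⁻⁴ × 1600 × 0.65 = 0.08112 m
Δh = 0.09936 + 0.035328 + 0.08112 = 0.215808 m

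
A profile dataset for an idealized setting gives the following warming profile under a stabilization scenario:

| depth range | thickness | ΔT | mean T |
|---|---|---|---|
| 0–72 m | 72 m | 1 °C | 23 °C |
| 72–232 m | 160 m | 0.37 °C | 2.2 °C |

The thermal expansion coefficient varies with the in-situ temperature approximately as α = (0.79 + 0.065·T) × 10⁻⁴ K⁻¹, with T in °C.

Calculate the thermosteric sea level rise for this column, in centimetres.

about 2.20 cm

Layer 1: α = (0.79 + 0.065×23)×10⁻⁴ = 2.285×10⁻⁴ K⁻¹
Layer 2: α = (0.79 + 0.065×2.2)×10⁻⁴ = 0.933×10⁻⁴ K⁻¹
0–72 m: 2.285×10⁻⁴ × 1 × 72 = 0.016452 m
Layer 2: 0.933×10⁻⁴ × 0.37 × 160 = 0.00552336 m
Δh = 0.016452 + 0.00552336 = 0.02197536 m ≈ 2.20 cm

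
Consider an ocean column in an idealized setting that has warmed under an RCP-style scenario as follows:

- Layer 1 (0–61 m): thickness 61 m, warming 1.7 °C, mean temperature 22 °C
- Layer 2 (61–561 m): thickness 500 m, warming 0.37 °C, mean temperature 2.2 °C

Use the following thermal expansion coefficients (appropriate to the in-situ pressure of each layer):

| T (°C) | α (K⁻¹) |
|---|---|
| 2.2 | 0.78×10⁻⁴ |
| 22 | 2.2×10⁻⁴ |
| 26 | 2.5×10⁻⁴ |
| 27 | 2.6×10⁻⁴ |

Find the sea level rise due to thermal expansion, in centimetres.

Layer 1 at 22 °C → α = 2.2×10⁻⁴ K⁻¹
Layer 2 at 2.2 °C → α = 0.78×10⁻⁴ K⁻¹
1.7 × 61 × 2.2×10⁻⁴ = 0.022814 m
500 × 0.78×10⁻⁴ × 0.37 = 0.01443 m
Δh = 0.022814 + 0.01443 = 0.037244 m

Δh = 3.72 cm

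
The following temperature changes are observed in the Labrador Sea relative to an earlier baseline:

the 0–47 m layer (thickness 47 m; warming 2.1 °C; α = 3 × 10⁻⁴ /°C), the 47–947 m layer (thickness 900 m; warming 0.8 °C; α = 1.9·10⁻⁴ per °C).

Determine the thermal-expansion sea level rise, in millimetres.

Δh ≈ 166 mm

Layer 1: 3×10⁻⁴ × 47 × 2.1 = 0.02961 m
1.9×10⁻⁴ × 0.8 × 900 = 0.13680 m
Δh = 0.02961 + 0.13680 = 0.16641 m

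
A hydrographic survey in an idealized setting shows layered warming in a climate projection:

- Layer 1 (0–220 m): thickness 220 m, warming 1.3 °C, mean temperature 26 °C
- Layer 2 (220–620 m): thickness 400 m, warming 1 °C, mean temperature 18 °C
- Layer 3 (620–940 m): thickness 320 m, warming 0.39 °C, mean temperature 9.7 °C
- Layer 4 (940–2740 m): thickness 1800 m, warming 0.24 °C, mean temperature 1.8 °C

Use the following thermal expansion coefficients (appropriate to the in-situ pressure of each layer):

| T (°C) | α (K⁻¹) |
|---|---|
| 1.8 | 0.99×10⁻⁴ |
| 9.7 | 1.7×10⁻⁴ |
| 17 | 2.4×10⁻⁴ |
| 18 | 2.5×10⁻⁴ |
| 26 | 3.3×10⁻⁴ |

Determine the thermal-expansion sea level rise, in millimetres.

258 mm of thermosteric rise

Layer 1 at 26 °C → α = 3.3×10⁻⁴ K⁻¹
Layer 2 at 18 °C → α = 2.5×10⁻⁴ K⁻¹
Layer 3 at 9.7 °C → α = 1.7×10⁻⁴ K⁻¹
Layer 4 at 1.8 °C → α = 0.99×10⁻⁴ K⁻¹
Layer 1: 1.3 × 3.3×10⁻⁴ × 220 = 0.09438 m
220–620 m: 2.5×10⁻⁴ × 1 × 400 = 0.10000 m
620–940 m: 320 × 0.39 × 1.7×10⁻⁴ = 0.021216 m
Layer 4: 1800 × 0.24 × 0.99×10⁻⁴ = 0.042768 m
Δh = 0.09438 + 0.10000 + 0.021216 + 0.042768 = 0.258364 m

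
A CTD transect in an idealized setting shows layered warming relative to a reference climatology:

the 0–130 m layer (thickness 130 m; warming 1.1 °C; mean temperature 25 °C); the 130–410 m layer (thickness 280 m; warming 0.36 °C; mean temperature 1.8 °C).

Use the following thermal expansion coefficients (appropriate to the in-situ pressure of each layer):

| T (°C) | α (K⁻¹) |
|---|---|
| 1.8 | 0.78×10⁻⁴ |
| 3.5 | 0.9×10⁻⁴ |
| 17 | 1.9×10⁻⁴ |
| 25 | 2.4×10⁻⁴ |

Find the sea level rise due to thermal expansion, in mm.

Layer 1 at 25 °C → α = 2.4×10⁻⁴ K⁻¹
Layer 2 at 1.8 °C → α = 0.78×10⁻⁴ K⁻¹
2.4×10⁻⁴ × 1.1 × 130 = 0.03432 m
Layer 2: 0.78×10⁻⁴ × 0.36 × 280 = 0.0078624 m
Δh = 0.03432 + 0.0078624 = 0.0421824 m

Δh = 42.2 mm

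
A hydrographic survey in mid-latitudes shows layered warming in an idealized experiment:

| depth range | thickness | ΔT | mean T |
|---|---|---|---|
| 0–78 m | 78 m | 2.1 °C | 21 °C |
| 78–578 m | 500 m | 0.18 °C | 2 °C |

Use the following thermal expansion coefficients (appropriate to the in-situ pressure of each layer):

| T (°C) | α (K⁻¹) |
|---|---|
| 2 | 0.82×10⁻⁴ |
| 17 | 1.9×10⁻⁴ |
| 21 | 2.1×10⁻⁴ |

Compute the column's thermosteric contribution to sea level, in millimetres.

42 mm of thermosteric rise

Layer 1 at 21 °C → α = 2.1×10⁻⁴ K⁻¹
Layer 2 at 2 °C → α = 0.82×10⁻⁴ K⁻¹
78 × 2.1 × 2.1×10⁻⁴ = 0.034398 m
Layer 2: 0.82×10⁻⁴ × 500 × 0.18 = 0.00738 m
Δh = 0.034398 + 0.00738 = 0.041778 m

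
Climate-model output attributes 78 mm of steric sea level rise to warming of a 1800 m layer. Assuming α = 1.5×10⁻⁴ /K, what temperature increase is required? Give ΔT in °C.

ΔT = Δh/(αH) = 0.078 / (1.5×10⁻⁴ × 1800) ≈ 0.2889 °C

ΔT ≈ 0.289 °C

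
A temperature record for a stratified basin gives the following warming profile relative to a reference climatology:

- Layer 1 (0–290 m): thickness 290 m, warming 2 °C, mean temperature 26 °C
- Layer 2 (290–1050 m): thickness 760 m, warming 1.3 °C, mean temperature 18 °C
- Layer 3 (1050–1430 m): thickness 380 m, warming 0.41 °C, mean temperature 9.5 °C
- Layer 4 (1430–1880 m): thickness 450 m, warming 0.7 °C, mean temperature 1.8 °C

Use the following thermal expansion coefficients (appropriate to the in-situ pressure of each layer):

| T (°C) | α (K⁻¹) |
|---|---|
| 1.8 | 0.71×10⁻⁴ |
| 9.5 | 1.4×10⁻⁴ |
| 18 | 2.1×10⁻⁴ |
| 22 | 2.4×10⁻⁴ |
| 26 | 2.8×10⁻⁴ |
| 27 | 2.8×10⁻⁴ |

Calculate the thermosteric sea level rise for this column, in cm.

Layer 1 at 26 °C → α = 2.8×10⁻⁴ K⁻¹
Layer 2 at 18 °C → α = 2.1×10⁻⁴ K⁻¹
Layer 3 at 9.5 °C → α = 1.4×10⁻⁴ K⁻¹
Layer 4 at 1.8 °C → α = 0.71×10⁻⁴ K⁻¹
0–290 m: 2 × 2.8×10⁻⁴ × 290 = 0.16240 m
Layer 2: 2.1×10⁻⁴ × 1.3 × 760 = 0.20748 m
1050–1430 m: 380 × 0.41 × 1.4×10⁻⁴ = 0.021812 m
1430–1880 m: 0.7 × 450 × 0.71×10⁻⁴ = 0.022365 m
Δh = 0.16240 + 0.20748 + 0.021812 + 0.022365 = 0.414057 m ≈ 41 cm

41 cm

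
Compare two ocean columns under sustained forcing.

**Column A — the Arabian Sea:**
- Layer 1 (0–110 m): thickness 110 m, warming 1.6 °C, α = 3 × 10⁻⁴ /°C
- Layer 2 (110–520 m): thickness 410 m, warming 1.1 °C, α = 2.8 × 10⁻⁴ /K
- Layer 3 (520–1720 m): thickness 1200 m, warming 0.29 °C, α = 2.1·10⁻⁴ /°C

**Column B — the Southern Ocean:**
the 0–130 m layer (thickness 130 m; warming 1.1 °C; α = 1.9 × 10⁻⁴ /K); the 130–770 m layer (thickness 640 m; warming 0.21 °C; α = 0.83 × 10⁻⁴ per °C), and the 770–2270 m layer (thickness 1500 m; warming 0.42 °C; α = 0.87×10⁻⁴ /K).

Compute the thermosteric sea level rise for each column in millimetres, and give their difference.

Δh_A ≈ 250 mm, Δh_B ≈ 93 mm; difference ≈ 160 mm

A Layer 1: 1.6 × 3×10⁻⁴ × 110 = 0.05280 m
A 110–520 m: 1.1 × 2.8×10⁻⁴ × 410 = 0.12628 m
A 2.1×10⁻⁴ × 1200 × 0.29 = 0.07308 m
A total: 0.25216 m
B 0–130 m: 1.9×10⁻⁴ × 1.1 × 130 = 0.02717 m
B Layer 2: 640 × 0.21 × 0.83×10⁻⁴ = 0.0111552 m
B Layer 3: 1500 × 0.87×10⁻⁴ × 0.42 = 0.05481 m
B total: 0.0931352 m
Difference: 0.25216 − 0.0931352 = 0.1590248 m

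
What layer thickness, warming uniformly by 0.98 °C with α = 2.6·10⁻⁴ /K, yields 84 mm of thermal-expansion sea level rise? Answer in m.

H ≈ 330 m

H = Δh/(αΔT) = 0.084 / (2.6×10⁻⁴ × 0.98) ≈ 329.7 m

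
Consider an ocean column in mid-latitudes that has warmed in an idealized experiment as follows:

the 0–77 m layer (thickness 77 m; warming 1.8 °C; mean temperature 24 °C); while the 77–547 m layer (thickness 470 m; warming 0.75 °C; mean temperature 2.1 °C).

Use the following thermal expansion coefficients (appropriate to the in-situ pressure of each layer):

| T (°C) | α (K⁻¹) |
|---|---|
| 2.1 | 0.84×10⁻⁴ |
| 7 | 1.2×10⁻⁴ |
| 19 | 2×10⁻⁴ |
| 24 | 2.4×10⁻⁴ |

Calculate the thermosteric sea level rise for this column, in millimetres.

62.9 mm

Layer 1 at 24 °C → α = 2.4×10⁻⁴ K⁻¹
Layer 2 at 2.1 °C → α = 0.84×10⁻⁴ K⁻¹
Layer 1: 1.8 × 2.4×10⁻⁴ × 77 = 0.033264 m
0.84×10⁻⁴ × 470 × 0.75 = 0.02961 m
Δh = 0.033264 + 0.02961 = 0.062874 m ≈ 62.9 mm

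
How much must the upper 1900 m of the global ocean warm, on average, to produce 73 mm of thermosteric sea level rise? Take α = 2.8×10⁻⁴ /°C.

ΔT = Δh/(αH) = 0.073 / (2.8×10⁻⁴ × 1900) ≈ 0.1372 °C

about 0.14 °C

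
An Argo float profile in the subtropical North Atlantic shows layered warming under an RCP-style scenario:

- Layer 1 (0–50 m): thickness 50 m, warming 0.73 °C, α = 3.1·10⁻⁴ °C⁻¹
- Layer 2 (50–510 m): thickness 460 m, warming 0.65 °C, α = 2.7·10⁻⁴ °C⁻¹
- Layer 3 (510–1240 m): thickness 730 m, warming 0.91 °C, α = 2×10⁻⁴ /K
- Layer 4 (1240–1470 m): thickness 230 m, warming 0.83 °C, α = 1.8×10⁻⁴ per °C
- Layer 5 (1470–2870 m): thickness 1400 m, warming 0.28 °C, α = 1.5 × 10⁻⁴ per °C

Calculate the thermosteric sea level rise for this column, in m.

0–50 m: 50 × 0.73 × 3.1×10⁻⁴ = 0.011315 m
2.7×10⁻⁴ × 460 × 0.65 = 0.08073 m
Layer 3: 730 × 0.91 × 2×10⁻⁴ = 0.13286 m
1240–1470 m: 1.8×10⁻⁴ × 0.83 × 230 = 0.034362 m
Layer 5: 1.5×10⁻⁴ × 0.28 × 1400 = 0.05880 m
Δh = 0.011315 + 0.08073 + 0.13286 + 0.034362 + 0.05880 = 0.318067 m

0.318 m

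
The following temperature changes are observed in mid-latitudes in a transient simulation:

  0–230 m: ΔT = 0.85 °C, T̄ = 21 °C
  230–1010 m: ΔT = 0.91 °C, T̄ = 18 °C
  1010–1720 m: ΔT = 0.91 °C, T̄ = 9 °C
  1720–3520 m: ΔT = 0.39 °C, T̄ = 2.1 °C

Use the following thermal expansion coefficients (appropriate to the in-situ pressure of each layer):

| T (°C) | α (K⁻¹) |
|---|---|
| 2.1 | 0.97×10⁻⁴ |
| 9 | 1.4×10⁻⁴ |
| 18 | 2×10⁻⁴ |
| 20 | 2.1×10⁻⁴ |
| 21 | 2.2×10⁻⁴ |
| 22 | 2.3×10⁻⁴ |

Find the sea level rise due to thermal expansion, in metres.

0.34 m of thermosteric rise

Layer 1 at 21 °C → α = 2.2×10⁻⁴ K⁻¹
Layer 2 at 18 °C → α = 2×10⁻⁴ K⁻¹
Layer 3 at 9 °C → α = 1.4×10⁻⁴ K⁻¹
Layer 4 at 2.1 °C → α = 0.97×10⁻⁴ K⁻¹
2.2×10⁻⁴ × 230 × 0.85 = 0.04301 m
Layer 2: 2×10⁻⁴ × 780 × 0.91 = 0.14196 m
1010–1720 m: 0.91 × 1.4×10⁻⁴ × 710 = 0.090454 m
0.97×10⁻⁴ × 0.39 × 1800 = 0.068094 m
Δh = 0.04301 + 0.14196 + 0.090454 + 0.068094 = 0.343518 m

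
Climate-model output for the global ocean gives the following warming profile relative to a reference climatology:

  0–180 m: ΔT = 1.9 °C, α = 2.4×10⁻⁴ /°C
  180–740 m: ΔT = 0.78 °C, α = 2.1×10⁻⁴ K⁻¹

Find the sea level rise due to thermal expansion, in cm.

Layer 1: 2.4×10⁻⁴ × 1.9 × 180 = 0.08208 m
560 × 2.1×10⁻⁴ × 0.78 = 0.091728 m
Δh = 0.08208 + 0.091728 = 0.173808 m ≈ 17 cm

Δh = 17 cm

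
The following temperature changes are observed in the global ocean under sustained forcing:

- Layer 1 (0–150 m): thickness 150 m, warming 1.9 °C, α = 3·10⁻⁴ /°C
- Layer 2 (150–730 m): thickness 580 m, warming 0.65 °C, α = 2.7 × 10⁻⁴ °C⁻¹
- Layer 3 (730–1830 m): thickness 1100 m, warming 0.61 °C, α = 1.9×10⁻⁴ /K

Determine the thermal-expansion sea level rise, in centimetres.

31 cm of thermosteric rise

150 × 1.9 × 3×10⁻⁴ = 0.08550 m
150–730 m: 2.7×10⁻⁴ × 580 × 0.65 = 0.10179 m
Layer 3: 0.61 × 1.9×10⁻⁴ × 1100 = 0.12749 m
Δh = 0.08550 + 0.10179 + 0.12749 = 0.31478 m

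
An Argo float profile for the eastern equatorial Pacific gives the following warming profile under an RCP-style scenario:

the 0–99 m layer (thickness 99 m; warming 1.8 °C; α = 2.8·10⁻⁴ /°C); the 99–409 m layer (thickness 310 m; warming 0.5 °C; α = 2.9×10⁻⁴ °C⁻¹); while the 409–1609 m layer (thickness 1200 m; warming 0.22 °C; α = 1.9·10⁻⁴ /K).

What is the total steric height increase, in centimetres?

0–99 m: 2.8×10⁻⁴ × 1.8 × 99 = 0.049896 m
Layer 2: 2.9×10⁻⁴ × 0.5 × 310 = 0.04495 m
Layer 3: 1.9×10⁻⁴ × 1200 × 0.22 = 0.05016 m
Δh = 0.049896 + 0.04495 + 0.05016 = 0.145006 m

14.5 cm of thermosteric rise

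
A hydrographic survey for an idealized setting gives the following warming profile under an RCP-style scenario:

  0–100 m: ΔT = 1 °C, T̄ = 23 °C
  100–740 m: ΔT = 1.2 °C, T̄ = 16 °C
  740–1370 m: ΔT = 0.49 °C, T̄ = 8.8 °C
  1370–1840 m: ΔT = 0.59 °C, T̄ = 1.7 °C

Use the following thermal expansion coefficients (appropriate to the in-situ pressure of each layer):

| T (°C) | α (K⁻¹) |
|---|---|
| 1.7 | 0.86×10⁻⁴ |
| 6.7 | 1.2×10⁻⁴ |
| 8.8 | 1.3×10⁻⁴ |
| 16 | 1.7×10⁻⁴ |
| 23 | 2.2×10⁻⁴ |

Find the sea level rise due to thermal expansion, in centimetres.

Layer 1 at 23 °C → α = 2.2×10⁻⁴ K⁻¹
Layer 2 at 16 °C → α = 1.7×10⁻⁴ K⁻¹
Layer 3 at 8.8 °C → α = 1.3×10⁻⁴ K⁻¹
Layer 4 at 1.7 °C → α = 0.86×10⁻⁴ K⁻¹
0–100 m: 2.2×10⁻⁴ × 100 × 1 = 0.02200 m
640 × 1.7×10⁻⁴ × 1.2 = 0.13056 m
1.3×10⁻⁴ × 630 × 0.49 = 0.040131 m
0.86×10⁻⁴ × 0.59 × 470 = 0.0238478 m
Δh = 0.02200 + 0.13056 + 0.040131 + 0.0238478 = 0.2165388 m ≈ 21.7 cm

Δh ≈ 21.7 cm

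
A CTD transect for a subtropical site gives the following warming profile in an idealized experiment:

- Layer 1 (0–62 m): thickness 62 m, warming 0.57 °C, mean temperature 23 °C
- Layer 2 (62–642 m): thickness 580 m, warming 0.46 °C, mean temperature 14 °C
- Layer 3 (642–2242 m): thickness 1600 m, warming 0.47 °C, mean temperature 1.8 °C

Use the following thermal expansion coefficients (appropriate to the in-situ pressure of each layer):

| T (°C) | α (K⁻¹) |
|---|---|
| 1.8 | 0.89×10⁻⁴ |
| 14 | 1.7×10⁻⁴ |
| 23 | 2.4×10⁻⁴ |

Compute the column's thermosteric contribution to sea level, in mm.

about 120 mm

Layer 1 at 23 °C → α = 2.4×10⁻⁴ K⁻¹
Layer 2 at 14 °C → α = 1.7×10⁻⁴ K⁻¹
Layer 3 at 1.8 °C → α = 0.89×10⁻⁴ K⁻¹
2.4×10⁻⁴ × 62 × 0.57 = 0.0084816 m
62–642 m: 580 × 0.46 × 1.7×10⁻⁴ = 0.045356 m
642–2242 m: 0.47 × 0.89×10⁻⁴ × 1600 = 0.066928 m
Δh = 0.0084816 + 0.045356 + 0.066928 = 0.1207656 m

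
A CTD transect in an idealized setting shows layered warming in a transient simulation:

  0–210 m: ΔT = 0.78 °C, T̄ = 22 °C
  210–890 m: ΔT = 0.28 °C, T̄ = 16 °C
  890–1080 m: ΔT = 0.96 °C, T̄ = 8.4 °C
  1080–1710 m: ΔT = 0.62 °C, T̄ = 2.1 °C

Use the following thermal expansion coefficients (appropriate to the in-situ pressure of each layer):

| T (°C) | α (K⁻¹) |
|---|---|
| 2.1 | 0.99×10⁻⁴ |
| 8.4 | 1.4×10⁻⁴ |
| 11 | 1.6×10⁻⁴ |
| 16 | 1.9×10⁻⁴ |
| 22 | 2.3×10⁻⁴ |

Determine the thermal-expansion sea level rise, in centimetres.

Layer 1 at 22 °C → α = 2.3×10⁻⁴ K⁻¹
Layer 2 at 16 °C → α = 1.9×10⁻⁴ K⁻¹
Layer 3 at 8.4 °C → α = 1.4×10⁻⁴ K⁻¹
Layer 4 at 2.1 °C → α = 0.99×10⁻⁴ K⁻¹
Layer 1: 0.78 × 2.3×10⁻⁴ × 210 = 0.037674 m
Layer 2: 0.28 × 680 × 1.9×10⁻⁴ = 0.036176 m
890–1080 m: 0.96 × 1.4×10⁻⁴ × 190 = 0.025536 m
Layer 4: 0.99×10⁻⁴ × 630 × 0.62 = 0.0386694 m
Δh = 0.037674 + 0.036176 + 0.025536 + 0.0386694 = 0.1380554 m ≈ 14 cm

Δh ≈ 14 cm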